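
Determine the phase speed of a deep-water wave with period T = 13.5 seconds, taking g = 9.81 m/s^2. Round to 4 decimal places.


We use the deep-water celerity formula:
C = g * T / (2 * pi)
C = 9.81 * 13.5 / (2 * 3.14159...)
C = 132.435000 / 6.283185
C = 21.0777 m/s

21.0777


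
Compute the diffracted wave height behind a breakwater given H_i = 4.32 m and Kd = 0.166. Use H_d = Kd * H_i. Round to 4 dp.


H_d = Kd * H_i
H_d = 0.166 * 4.32
H_d = 0.7171 m

0.7171


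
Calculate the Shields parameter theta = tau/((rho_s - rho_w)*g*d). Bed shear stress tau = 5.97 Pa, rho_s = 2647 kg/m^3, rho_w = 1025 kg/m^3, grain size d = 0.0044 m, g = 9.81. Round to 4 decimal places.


theta = tau / ((rho_s - rho_w) * g * d)
rho_s - rho_w = 2647 - 1025 = 1622
Denominator = 1622 * 9.81 * 0.0044 = 70.012008
theta = 5.97 / 70.012008
theta = 0.0853

0.0853


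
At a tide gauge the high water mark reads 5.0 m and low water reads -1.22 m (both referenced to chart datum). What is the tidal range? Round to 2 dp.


Tidal range = High water - Low water
Tidal range = 5.0 - (-1.22)
Tidal range = 6.22 m

6.22


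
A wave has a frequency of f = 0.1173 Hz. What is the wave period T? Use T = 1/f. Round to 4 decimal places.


T = 1 / f
T = 1 / 0.1173
T = 8.5251 s

8.5251


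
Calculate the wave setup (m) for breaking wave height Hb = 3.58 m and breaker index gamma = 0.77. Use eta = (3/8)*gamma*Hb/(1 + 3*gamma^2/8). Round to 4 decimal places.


eta = (3/8) * gamma * Hb / (1 + 3*gamma^2/8)
Numerator = (3/8) * 0.77 * 3.58 = 1.033725
Denominator = 1 + 3*0.77^2/8 = 1 + 0.222338 = 1.222338
eta = 1.033725 / 1.222338
eta = 0.8457 m

0.8457


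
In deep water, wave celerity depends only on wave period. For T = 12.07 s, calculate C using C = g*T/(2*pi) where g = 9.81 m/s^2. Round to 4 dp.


We use the deep-water celerity formula:
C = g * T / (2 * pi)
C = 9.81 * 12.07 / (2 * 3.14159...)
C = 118.406700 / 6.283185
C = 18.8450 m/s

18.8450


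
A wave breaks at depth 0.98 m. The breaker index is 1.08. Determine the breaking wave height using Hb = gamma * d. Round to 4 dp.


Hb = gamma * d
Hb = 1.08 * 0.98
Hb = 1.0584 m

1.0584


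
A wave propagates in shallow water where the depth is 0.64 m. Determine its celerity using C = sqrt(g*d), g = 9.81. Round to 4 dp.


Using the shallow-water approximation:
C = sqrt(g * d) = sqrt(9.81 * 0.64)
C = sqrt(6.2784)
C = 2.5057 m/s

2.5057


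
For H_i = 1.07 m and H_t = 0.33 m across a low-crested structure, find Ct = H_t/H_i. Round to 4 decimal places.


Ct = H_t / H_i
Ct = 0.33 / 1.07
Ct = 0.3084

0.3084


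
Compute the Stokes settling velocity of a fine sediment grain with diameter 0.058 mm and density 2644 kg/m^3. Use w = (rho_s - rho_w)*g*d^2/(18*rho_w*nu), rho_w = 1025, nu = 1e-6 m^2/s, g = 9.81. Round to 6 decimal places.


w = (rho_s - rho_w) * g * d^2 / (18 * rho_w * nu)
d = 0.058 mm = 0.000058 m
rho_s - rho_w = 2644 - 1025 = 1619
Numerator = 1619 * 9.81 * (0.000058)^2 = 0.000053428360
Denominator = 18 * 1025 * 1e-6 = 0.018450
w = 0.002896 m/s

0.002896


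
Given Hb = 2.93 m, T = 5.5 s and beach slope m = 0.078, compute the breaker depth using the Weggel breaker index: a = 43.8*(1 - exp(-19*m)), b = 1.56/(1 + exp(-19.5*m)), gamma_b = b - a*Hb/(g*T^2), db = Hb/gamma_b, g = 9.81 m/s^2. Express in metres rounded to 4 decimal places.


a = 43.8 * (1 - exp(-19 * m))
exp(-19 * 0.078) = exp(-1.4820) = 0.227183
a = 43.8 * (1 - 0.227183) = 33.849390
b = 1.56 / (1 + exp(-19.5 * m))
exp(-19.5 * 0.078) = exp(-1.5210) = 0.218493
b = 1.56 / (1 + 0.218493) = 1.280270
Hb / (g * T^2) = 2.93 / (9.81 * 5.5^2) = 2.93 / 296.7525 = 0.00987355
gamma_b = b - a * Hb/(g*T^2) = 1.280270 - 33.849390 * 0.00987355 = 0.946056
db = Hb / gamma_b = 2.93 / 0.946056
db = 3.0971 m

3.0971


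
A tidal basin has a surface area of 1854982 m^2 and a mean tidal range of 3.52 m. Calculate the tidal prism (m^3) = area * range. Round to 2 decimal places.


Tidal prism = Area * Tidal range
P = 1854982 * 3.52
P = 6529536.64 m^3

6529536.64


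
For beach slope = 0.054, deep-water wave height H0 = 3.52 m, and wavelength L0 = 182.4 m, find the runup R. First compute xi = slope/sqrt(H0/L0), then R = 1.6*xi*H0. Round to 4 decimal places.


xi = slope / sqrt(H0/L0)
H0/L0 = 3.52/182.4 = 0.019298
sqrt(0.019298) = 0.138918
xi = 0.054 / 0.138918 = 0.388718
R = 1.6 * xi * H0 = 1.6 * 0.388718 * 3.52
R = 2.1893 m

2.1893


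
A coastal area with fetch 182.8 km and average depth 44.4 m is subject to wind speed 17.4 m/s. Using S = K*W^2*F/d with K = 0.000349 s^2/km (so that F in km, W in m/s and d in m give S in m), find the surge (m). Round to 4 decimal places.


S = K * W^2 * F / d
W^2 = 17.4^2 = 302.76
S = 0.000349 * 302.76 * 182.8 / 44.4
Numerator = 0.000349 * 302.76 * 182.8 = 19.315240
S = 19.315240 / 44.4 = 0.4350 m

0.4350


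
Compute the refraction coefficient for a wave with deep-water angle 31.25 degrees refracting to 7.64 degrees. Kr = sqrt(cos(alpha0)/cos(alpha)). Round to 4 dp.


Kr = sqrt(cos(alpha0) / cos(alpha))
cos(31.25) = 0.854912
cos(7.64) = 0.991123
Kr = sqrt(0.854912 / 0.991123)
Kr = sqrt(0.862569)
Kr = 0.9287

0.9287


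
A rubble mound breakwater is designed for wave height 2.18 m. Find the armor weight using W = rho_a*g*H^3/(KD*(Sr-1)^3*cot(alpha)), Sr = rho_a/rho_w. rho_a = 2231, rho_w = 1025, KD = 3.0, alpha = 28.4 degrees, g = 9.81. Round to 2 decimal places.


Sr = rho_a / rho_w = 2231 / 1025 = 2.176585
(Sr - 1) = 1.176585
(Sr - 1)^3 = 1.628810
cot(28.4) = 1 / tan(28.4) = 1 / 0.540698 = 1.849461
Numerator = 2231 * 9.81 * 2.18^3 = 226745.1772
Denominator = 3.0 * 1.628810 * 1.849461 = 9.037261
W = 226745.1772 / 9.037261
W = 25090.03 N

25090.03


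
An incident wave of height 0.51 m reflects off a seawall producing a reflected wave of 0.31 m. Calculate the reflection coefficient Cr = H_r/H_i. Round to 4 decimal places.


Cr = H_r / H_i
Cr = 0.31 / 0.51
Cr = 0.6078

0.6078


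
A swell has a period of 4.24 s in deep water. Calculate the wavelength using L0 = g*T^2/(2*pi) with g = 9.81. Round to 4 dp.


L0 = g * T^2 / (2 * pi)
L0 = 9.81 * 4.24^2 / (2 * pi)
L0 = 9.81 * 17.9776 / 6.28319
L0 = 176.3603 / 6.28319
L0 = 28.0686 m

28.0686


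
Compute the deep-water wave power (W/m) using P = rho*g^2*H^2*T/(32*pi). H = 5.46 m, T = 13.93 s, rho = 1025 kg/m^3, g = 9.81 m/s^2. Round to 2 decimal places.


P = rho * g^2 * H^2 * T / (32 * pi)
P = 1025 * 9.81^2 * 5.46^2 * 13.93 / (32 * pi)
P = 1025 * 96.2361 * 29.8116 * 13.93 / 100.53096
P = 407472.62 W/m

407472.62


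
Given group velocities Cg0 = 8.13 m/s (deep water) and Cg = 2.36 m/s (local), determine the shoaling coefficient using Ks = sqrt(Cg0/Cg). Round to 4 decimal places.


Ks = sqrt(Cg0 / Cg)
Ks = sqrt(8.13 / 2.36)
Ks = sqrt(3.4449)
Ks = 1.8560

1.8560


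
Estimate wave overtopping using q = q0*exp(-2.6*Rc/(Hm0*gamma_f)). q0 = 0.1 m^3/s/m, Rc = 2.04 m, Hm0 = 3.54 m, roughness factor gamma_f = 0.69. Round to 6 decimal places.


q = q0 * exp(-2.6 * Rc / (Hm0 * gamma_f))
Exponent = -2.6 * 2.04 / (3.54 * 0.69)
= -2.6 * 2.04 / 2.4426
= -2.171457
exp(-2.171457) = 0.114011
q = 0.1 * 0.114011
q = 0.011401 m^3/s/m

0.011401


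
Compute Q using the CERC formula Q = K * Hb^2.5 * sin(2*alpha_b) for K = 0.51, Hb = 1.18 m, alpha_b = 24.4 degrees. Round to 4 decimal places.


Q = K * Hb^2.5 * sin(2 * alpha_b)
Hb^2.5 = 1.18^2.5 = 1.512534
sin(2 * 24.4) = sin(48.8) = 0.752415
Q = 0.51 * 1.512534 * 0.752415
Q = 0.5804 m^3/s

0.5804


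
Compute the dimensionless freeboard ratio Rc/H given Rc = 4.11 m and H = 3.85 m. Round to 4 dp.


Relative freeboard = Rc / H
= 4.11 / 3.85
= 1.0675

1.0675


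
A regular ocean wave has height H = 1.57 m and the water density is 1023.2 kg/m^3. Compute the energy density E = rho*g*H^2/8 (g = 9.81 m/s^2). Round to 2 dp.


E = (1/8) * rho * g * H^2
E = (1/8) * 1023.2 * 9.81 * 1.57^2
E = 0.125 * 1023.2 * 9.81 * 2.4649
E = 3092.71 J/m^2

3092.71


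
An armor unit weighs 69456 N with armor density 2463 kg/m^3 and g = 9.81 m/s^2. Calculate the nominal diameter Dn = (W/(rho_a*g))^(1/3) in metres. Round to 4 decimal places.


V = W / (rho_a * g)
V = 69456 / (2463 * 9.81)
V = 69456 / 24162.03
V = 2.874593 m^3
Dn = V^(1/3) = 2.874593^(1/3)
Dn = 1.4219 m

1.4219


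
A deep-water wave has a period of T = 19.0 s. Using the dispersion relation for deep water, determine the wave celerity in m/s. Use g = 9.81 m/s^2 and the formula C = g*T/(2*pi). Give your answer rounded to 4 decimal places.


We use the deep-water celerity formula:
C = g * T / (2 * pi)
C = 9.81 * 19.0 / (2 * 3.14159...)
C = 186.390000 / 6.283185
C = 29.6649 m/s

29.6649


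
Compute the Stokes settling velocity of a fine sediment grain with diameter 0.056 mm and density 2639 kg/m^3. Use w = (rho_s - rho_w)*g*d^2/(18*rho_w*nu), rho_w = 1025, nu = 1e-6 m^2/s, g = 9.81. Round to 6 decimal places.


w = (rho_s - rho_w) * g * d^2 / (18 * rho_w * nu)
d = 0.056 mm = 0.000056 m
rho_s - rho_w = 2639 - 1025 = 1614
Numerator = 1614 * 9.81 * (0.000056)^2 = 0.000049653354
Denominator = 18 * 1025 * 1e-6 = 0.018450
w = 0.002691 m/s

0.002691


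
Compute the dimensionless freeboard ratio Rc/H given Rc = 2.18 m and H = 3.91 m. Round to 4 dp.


Relative freeboard = Rc / H
= 2.18 / 3.91
= 0.5575

0.5575


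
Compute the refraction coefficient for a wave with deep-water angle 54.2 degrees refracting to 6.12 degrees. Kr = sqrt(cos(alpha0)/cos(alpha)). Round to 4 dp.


Kr = sqrt(cos(alpha0) / cos(alpha))
cos(54.2) = 0.584958
cos(6.12) = 0.994301
Kr = sqrt(0.584958 / 0.994301)
Kr = sqrt(0.588311)
Kr = 0.7670

0.7670


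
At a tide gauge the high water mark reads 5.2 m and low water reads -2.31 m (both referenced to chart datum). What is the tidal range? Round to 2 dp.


Tidal range = High water - Low water
Tidal range = 5.2 - (-2.31)
Tidal range = 7.51 m

7.51


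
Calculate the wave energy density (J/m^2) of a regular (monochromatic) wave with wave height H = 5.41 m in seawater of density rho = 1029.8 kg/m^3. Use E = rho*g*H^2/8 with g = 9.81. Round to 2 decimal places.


E = (1/8) * rho * g * H^2
E = (1/8) * 1029.8 * 9.81 * 5.41^2
E = 0.125 * 1029.8 * 9.81 * 29.2681
E = 36959.53 J/m^2

36959.53


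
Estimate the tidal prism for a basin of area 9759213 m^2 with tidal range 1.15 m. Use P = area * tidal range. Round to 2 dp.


Tidal prism = Area * Tidal range
P = 9759213 * 1.15
P = 11223094.95 m^3

11223094.95


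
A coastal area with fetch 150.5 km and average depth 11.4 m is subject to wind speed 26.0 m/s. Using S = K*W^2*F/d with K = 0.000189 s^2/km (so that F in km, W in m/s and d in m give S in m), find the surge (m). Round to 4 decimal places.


S = K * W^2 * F / d
W^2 = 26.0^2 = 676.00
S = 0.000189 * 676.00 * 150.5 / 11.4
Numerator = 0.000189 * 676.00 * 150.5 = 19.228482
S = 19.228482 / 11.4 = 1.6867 m

1.6867


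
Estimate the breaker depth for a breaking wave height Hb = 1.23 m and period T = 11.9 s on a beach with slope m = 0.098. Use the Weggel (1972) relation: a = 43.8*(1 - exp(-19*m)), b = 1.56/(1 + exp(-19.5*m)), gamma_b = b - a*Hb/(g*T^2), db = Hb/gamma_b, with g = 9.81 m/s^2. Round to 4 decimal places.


a = 43.8 * (1 - exp(-19 * m))
exp(-19 * 0.098) = exp(-1.8620) = 0.155362
a = 43.8 * (1 - 0.155362) = 36.995162
b = 1.56 / (1 + exp(-19.5 * m))
exp(-19.5 * 0.098) = exp(-1.9110) = 0.147932
b = 1.56 / (1 + 0.147932) = 1.358965
Hb / (g * T^2) = 1.23 / (9.81 * 11.9^2) = 1.23 / 1389.1941 = 0.00088541
gamma_b = b - a * Hb/(g*T^2) = 1.358965 - 36.995162 * 0.00088541 = 1.326209
db = Hb / gamma_b = 1.23 / 1.326209
db = 0.9275 m

0.9275


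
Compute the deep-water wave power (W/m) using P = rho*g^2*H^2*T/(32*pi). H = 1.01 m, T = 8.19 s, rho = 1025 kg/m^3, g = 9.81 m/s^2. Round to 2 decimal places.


P = rho * g^2 * H^2 * T / (32 * pi)
P = 1025 * 9.81^2 * 1.01^2 * 8.19 / (32 * pi)
P = 1025 * 96.2361 * 1.0201 * 8.19 / 100.53096
P = 8197.64 W/m

8197.64


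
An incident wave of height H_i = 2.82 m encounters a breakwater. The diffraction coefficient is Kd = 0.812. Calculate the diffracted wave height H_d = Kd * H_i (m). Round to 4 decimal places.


H_d = Kd * H_i
H_d = 0.812 * 2.82
H_d = 2.2898 m

2.2898


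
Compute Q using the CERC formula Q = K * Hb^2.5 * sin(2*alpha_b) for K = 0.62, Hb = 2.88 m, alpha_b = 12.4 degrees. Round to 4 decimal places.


Q = K * Hb^2.5 * sin(2 * alpha_b)
Hb^2.5 = 2.88^2.5 = 14.076064
sin(2 * 12.4) = sin(24.8) = 0.419452
Q = 0.62 * 14.076064 * 0.419452
Q = 3.6606 m^3/s

3.6606


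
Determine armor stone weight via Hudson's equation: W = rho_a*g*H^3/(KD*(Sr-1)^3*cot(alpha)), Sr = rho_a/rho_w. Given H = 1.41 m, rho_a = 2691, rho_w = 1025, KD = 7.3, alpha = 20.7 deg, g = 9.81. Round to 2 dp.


Sr = rho_a / rho_w = 2691 / 1025 = 2.625366
(Sr - 1) = 1.625366
(Sr - 1)^3 = 4.293915
cot(20.7) = 1 / tan(20.7) = 1 / 0.377869 = 2.646423
Numerator = 2691 * 9.81 * 1.41^3 = 74001.4182
Denominator = 7.3 * 4.293915 * 2.646423 = 82.953660
W = 74001.4182 / 82.953660
W = 892.08 N

892.08


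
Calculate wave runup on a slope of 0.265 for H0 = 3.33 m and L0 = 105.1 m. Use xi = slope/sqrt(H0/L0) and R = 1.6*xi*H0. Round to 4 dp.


xi = slope / sqrt(H0/L0)
H0/L0 = 3.33/105.1 = 0.031684
sqrt(0.031684) = 0.178000
xi = 0.265 / 0.178000 = 1.488761
R = 1.6 * xi * H0 = 1.6 * 1.488761 * 3.33
R = 7.9321 m

7.9321


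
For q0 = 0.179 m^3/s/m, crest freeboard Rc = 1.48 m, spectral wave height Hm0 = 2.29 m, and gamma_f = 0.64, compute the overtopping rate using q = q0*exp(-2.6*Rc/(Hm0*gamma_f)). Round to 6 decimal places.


q = q0 * exp(-2.6 * Rc / (Hm0 * gamma_f))
Exponent = -2.6 * 1.48 / (2.29 * 0.64)
= -2.6 * 1.48 / 1.4656
= -2.625546
exp(-2.625546) = 0.072400
q = 0.179 * 0.072400
q = 0.012960 m^3/s/m

0.012960


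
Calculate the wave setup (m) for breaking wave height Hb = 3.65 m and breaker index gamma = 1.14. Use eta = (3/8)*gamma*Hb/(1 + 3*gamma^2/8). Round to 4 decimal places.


eta = (3/8) * gamma * Hb / (1 + 3*gamma^2/8)
Numerator = (3/8) * 1.14 * 3.65 = 1.560375
Denominator = 1 + 3*1.14^2/8 = 1 + 0.487350 = 1.487350
eta = 1.560375 / 1.487350
eta = 1.0491 m

1.0491


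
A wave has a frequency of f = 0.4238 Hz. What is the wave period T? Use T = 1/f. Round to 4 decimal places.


T = 1 / f
T = 1 / 0.4238
T = 2.3596 s

2.3596


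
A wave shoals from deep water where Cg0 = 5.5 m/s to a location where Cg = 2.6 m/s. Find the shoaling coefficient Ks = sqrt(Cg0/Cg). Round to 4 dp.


Ks = sqrt(Cg0 / Cg)
Ks = sqrt(5.5 / 2.6)
Ks = sqrt(2.1154)
Ks = 1.4544

1.4544


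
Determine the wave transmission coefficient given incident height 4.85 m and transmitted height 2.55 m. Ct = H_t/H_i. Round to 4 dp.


Ct = H_t / H_i
Ct = 2.55 / 4.85
Ct = 0.5258

0.5258


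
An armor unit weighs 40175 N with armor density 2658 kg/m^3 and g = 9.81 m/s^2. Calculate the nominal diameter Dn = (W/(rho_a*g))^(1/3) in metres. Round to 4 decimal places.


V = W / (rho_a * g)
V = 40175 / (2658 * 9.81)
V = 40175 / 26074.98
V = 1.540749 m^3
Dn = V^(1/3) = 1.540749^(1/3)
Dn = 1.1550 m

1.1550


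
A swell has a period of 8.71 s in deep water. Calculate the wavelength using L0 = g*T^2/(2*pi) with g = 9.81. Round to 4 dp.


L0 = g * T^2 / (2 * pi)
L0 = 9.81 * 8.71^2 / (2 * pi)
L0 = 9.81 * 75.8641 / 6.28319
L0 = 744.2268 / 6.28319
L0 = 118.4474 m

118.4474


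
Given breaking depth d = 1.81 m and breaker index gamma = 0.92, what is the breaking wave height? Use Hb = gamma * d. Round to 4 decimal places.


Hb = gamma * d
Hb = 0.92 * 1.81
Hb = 1.6652 m

1.6652


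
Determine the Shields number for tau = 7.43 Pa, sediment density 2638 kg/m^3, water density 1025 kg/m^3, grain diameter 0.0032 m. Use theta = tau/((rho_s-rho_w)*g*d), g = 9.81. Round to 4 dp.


theta = tau / ((rho_s - rho_w) * g * d)
rho_s - rho_w = 2638 - 1025 = 1613
Denominator = 1613 * 9.81 * 0.0032 = 50.635296
theta = 7.43 / 50.635296
theta = 0.1467

0.1467


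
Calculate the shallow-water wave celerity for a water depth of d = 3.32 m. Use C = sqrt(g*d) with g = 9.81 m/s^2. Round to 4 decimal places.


Using the shallow-water approximation:
C = sqrt(g * d) = sqrt(9.81 * 3.32)
C = sqrt(32.5692)
C = 5.7069 m/s

5.7069


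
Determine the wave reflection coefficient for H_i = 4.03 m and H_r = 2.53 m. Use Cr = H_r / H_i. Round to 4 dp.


Cr = H_r / H_i
Cr = 2.53 / 4.03
Cr = 0.6278

0.6278


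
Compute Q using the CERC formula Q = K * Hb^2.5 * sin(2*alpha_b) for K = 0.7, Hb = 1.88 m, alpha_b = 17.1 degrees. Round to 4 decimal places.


Q = K * Hb^2.5 * sin(2 * alpha_b)
Hb^2.5 = 1.88^2.5 = 4.846125
sin(2 * 17.1) = sin(34.2) = 0.562083
Q = 0.7 * 4.846125 * 0.562083
Q = 1.9067 m^3/s

1.9067


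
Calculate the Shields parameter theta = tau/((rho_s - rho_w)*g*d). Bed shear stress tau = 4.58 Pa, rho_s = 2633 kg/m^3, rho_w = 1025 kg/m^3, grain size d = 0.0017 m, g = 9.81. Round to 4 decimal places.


theta = tau / ((rho_s - rho_w) * g * d)
rho_s - rho_w = 2633 - 1025 = 1608
Denominator = 1608 * 9.81 * 0.0017 = 26.816616
theta = 4.58 / 26.816616
theta = 0.1708

0.1708


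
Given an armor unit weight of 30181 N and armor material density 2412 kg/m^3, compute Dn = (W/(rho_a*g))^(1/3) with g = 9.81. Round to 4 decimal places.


V = W / (rho_a * g)
V = 30181 / (2412 * 9.81)
V = 30181 / 23661.72
V = 1.275520 m^3
Dn = V^(1/3) = 1.275520^(1/3)
Dn = 1.0845 m

1.0845


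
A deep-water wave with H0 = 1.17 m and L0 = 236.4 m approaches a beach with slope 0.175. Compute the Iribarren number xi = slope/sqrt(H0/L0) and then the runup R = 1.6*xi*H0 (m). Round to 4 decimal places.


xi = slope / sqrt(H0/L0)
H0/L0 = 1.17/236.4 = 0.004949
sqrt(0.004949) = 0.070351
xi = 0.175 / 0.070351 = 2.487533
R = 1.6 * xi * H0 = 1.6 * 2.487533 * 1.17
R = 4.6567 m

4.6567


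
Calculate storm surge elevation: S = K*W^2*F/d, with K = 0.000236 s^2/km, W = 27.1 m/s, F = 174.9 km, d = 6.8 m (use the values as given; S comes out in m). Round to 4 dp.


S = K * W^2 * F / d
W^2 = 27.1^2 = 734.41
S = 0.000236 * 734.41 * 174.9 / 6.8
Numerator = 0.000236 * 734.41 * 174.9 = 30.313801
S = 30.313801 / 6.8 = 4.4579 m

4.4579


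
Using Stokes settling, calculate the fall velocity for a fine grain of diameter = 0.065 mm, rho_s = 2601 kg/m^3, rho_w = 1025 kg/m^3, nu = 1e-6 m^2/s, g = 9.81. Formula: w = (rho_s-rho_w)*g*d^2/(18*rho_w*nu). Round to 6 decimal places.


w = (rho_s - rho_w) * g * d^2 / (18 * rho_w * nu)
d = 0.065 mm = 0.000065 m
rho_s - rho_w = 2601 - 1025 = 1576
Numerator = 1576 * 9.81 * (0.000065)^2 = 0.000065320866
Denominator = 18 * 1025 * 1e-6 = 0.018450
w = 0.003540 m/s

0.003540


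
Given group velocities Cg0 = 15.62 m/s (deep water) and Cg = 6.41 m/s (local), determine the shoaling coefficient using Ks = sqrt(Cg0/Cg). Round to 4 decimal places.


Ks = sqrt(Cg0 / Cg)
Ks = sqrt(15.62 / 6.41)
Ks = sqrt(2.4368)
Ks = 1.5610

1.5610


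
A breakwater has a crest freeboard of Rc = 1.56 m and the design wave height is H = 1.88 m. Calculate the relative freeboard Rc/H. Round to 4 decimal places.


Relative freeboard = Rc / H
= 1.56 / 1.88
= 0.8298

0.8298


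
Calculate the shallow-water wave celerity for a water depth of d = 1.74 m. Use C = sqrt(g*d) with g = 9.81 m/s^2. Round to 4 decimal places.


Using the shallow-water approximation:
C = sqrt(g * d) = sqrt(9.81 * 1.74)
C = sqrt(17.0694)
C = 4.1315 m/s

4.1315


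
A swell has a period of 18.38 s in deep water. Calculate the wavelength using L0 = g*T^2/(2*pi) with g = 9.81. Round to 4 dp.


L0 = g * T^2 / (2 * pi)
L0 = 9.81 * 18.38^2 / (2 * pi)
L0 = 9.81 * 337.8244 / 6.28319
L0 = 3314.0574 / 6.28319
L0 = 527.4486 m

527.4486


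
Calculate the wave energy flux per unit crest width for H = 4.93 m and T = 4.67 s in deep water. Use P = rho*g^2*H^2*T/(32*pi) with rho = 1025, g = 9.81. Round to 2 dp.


P = rho * g^2 * H^2 * T / (32 * pi)
P = 1025 * 9.81^2 * 4.93^2 * 4.67 / (32 * pi)
P = 1025 * 96.2361 * 24.3049 * 4.67 / 100.53096
P = 111371.16 W/m

111371.16


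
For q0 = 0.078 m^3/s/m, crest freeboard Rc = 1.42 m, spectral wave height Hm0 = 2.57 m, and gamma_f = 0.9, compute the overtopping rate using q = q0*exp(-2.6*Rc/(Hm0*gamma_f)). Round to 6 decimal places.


q = q0 * exp(-2.6 * Rc / (Hm0 * gamma_f))
Exponent = -2.6 * 1.42 / (2.57 * 0.9)
= -2.6 * 1.42 / 2.3130
= -1.596195
exp(-1.596195) = 0.202666
q = 0.078 * 0.202666
q = 0.015808 m^3/s/m

0.015808


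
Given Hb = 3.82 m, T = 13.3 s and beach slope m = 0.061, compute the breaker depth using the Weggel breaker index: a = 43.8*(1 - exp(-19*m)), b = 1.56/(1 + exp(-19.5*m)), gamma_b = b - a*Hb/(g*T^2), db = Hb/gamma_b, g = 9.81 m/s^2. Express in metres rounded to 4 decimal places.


a = 43.8 * (1 - exp(-19 * m))
exp(-19 * 0.061) = exp(-1.1590) = 0.313800
a = 43.8 * (1 - 0.313800) = 30.055568
b = 1.56 / (1 + exp(-19.5 * m))
exp(-19.5 * 0.061) = exp(-1.1895) = 0.304373
b = 1.56 / (1 + 0.304373) = 1.195977
Hb / (g * T^2) = 3.82 / (9.81 * 13.3^2) = 3.82 / 1735.2909 = 0.00220136
gamma_b = b - a * Hb/(g*T^2) = 1.195977 - 30.055568 * 0.00220136 = 1.129813
db = Hb / gamma_b = 3.82 / 1.129813
db = 3.3811 m

3.3811


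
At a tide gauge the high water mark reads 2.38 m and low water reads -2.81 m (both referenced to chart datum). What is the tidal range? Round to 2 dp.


Tidal range = High water - Low water
Tidal range = 2.38 - (-2.81)
Tidal range = 5.19 m

5.19


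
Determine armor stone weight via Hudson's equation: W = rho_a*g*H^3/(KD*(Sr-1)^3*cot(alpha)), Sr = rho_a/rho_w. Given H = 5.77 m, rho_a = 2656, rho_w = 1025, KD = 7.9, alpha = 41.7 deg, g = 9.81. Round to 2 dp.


Sr = rho_a / rho_w = 2656 / 1025 = 2.591220
(Sr - 1) = 1.591220
(Sr - 1)^3 = 4.028935
cot(41.7) = 1 / tan(41.7) = 1 / 0.890967 = 1.122375
Numerator = 2656 * 9.81 * 5.77^3 = 5005235.5158
Denominator = 7.9 * 4.028935 * 1.122375 = 35.723625
W = 5005235.5158 / 35.723625
W = 140109.96 N

140109.96


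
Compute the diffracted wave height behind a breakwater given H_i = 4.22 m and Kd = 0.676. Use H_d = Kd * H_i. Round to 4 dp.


H_d = Kd * H_i
H_d = 0.676 * 4.22
H_d = 2.8527 m

2.8527


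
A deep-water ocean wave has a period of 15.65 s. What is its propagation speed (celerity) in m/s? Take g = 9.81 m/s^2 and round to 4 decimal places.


We use the deep-water celerity formula:
C = g * T / (2 * pi)
C = 9.81 * 15.65 / (2 * 3.14159...)
C = 153.526500 / 6.283185
C = 24.4345 m/s

24.4345


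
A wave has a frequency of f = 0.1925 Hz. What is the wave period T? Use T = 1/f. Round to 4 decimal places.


T = 1 / f
T = 1 / 0.1925
T = 5.1948 s

5.1948


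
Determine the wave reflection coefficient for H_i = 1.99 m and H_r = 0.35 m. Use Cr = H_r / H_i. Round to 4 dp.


Cr = H_r / H_i
Cr = 0.35 / 1.99
Cr = 0.1759

0.1759


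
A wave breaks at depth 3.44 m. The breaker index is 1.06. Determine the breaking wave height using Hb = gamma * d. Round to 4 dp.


Hb = gamma * d
Hb = 1.06 * 3.44
Hb = 3.6464 m

3.6464


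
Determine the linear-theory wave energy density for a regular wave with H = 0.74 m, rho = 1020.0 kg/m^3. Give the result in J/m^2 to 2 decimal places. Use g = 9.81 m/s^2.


E = (1/8) * rho * g * H^2
E = (1/8) * 1020.0 * 9.81 * 0.74^2
E = 0.125 * 1020.0 * 9.81 * 0.5476
E = 684.92 J/m^2

684.92


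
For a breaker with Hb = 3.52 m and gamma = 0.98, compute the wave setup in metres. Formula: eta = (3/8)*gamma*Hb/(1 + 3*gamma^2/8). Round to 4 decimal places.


eta = (3/8) * gamma * Hb / (1 + 3*gamma^2/8)
Numerator = (3/8) * 0.98 * 3.52 = 1.293600
Denominator = 1 + 3*0.98^2/8 = 1 + 0.360150 = 1.360150
eta = 1.293600 / 1.360150
eta = 0.9511 m

0.9511


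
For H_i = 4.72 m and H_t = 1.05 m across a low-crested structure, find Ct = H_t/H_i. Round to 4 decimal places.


Ct = H_t / H_i
Ct = 1.05 / 4.72
Ct = 0.2225

0.2225


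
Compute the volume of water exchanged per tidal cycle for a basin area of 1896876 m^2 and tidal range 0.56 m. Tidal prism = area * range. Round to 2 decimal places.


Tidal prism = Area * Tidal range
P = 1896876 * 0.56
P = 1062250.56 m^3

1062250.56


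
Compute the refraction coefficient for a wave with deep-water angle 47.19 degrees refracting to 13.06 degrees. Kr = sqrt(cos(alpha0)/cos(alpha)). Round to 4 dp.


Kr = sqrt(cos(alpha0) / cos(alpha))
cos(47.19) = 0.679569
cos(13.06) = 0.974134
Kr = sqrt(0.679569 / 0.974134)
Kr = sqrt(0.697614)
Kr = 0.8352

0.8352


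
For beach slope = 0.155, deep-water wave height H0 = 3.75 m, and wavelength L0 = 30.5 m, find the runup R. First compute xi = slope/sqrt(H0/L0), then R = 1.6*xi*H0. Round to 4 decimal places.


xi = slope / sqrt(H0/L0)
H0/L0 = 3.75/30.5 = 0.122951
sqrt(0.122951) = 0.350643
xi = 0.155 / 0.350643 = 0.442044
R = 1.6 * xi * H0 = 1.6 * 0.442044 * 3.75
R = 2.6523 m

2.6523


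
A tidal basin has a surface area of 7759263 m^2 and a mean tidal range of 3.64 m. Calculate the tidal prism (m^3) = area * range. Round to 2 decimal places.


Tidal prism = Area * Tidal range
P = 7759263 * 3.64
P = 28243717.32 m^3

28243717.32


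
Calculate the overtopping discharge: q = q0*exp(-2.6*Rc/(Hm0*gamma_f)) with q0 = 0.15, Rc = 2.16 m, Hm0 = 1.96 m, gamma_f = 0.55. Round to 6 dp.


q = q0 * exp(-2.6 * Rc / (Hm0 * gamma_f))
Exponent = -2.6 * 2.16 / (1.96 * 0.55)
= -2.6 * 2.16 / 1.0780
= -5.209647
exp(-5.209647) = 0.005464
q = 0.15 * 0.005464
q = 0.000820 m^3/s/m

0.000820


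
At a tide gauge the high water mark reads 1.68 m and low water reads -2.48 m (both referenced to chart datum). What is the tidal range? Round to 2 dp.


Tidal range = High water - Low water
Tidal range = 1.68 - (-2.48)
Tidal range = 4.16 m

4.16


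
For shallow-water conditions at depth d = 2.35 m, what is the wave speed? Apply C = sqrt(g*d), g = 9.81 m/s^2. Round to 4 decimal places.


Using the shallow-water approximation:
C = sqrt(g * d) = sqrt(9.81 * 2.35)
C = sqrt(23.0535)
C = 4.8014 m/s

4.8014


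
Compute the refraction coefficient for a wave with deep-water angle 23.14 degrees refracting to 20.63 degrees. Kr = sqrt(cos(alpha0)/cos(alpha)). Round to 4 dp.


Kr = sqrt(cos(alpha0) / cos(alpha))
cos(23.14) = 0.919547
cos(20.63) = 0.935875
Kr = sqrt(0.919547 / 0.935875)
Kr = sqrt(0.982553)
Kr = 0.9912

0.9912


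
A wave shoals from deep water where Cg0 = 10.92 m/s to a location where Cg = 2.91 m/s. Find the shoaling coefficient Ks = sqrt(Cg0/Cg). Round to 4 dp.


Ks = sqrt(Cg0 / Cg)
Ks = sqrt(10.92 / 2.91)
Ks = sqrt(3.7526)
Ks = 1.9372

1.9372


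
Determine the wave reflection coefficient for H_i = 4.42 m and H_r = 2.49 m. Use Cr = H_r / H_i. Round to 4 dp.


Cr = H_r / H_i
Cr = 2.49 / 4.42
Cr = 0.5633

0.5633


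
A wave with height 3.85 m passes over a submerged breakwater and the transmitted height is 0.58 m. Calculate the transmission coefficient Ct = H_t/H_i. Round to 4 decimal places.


Ct = H_t / H_i
Ct = 0.58 / 3.85
Ct = 0.1506

0.1506


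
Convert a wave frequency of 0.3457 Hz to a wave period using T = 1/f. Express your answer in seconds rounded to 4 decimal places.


T = 1 / f
T = 1 / 0.3457
T = 2.8927 s

2.8927


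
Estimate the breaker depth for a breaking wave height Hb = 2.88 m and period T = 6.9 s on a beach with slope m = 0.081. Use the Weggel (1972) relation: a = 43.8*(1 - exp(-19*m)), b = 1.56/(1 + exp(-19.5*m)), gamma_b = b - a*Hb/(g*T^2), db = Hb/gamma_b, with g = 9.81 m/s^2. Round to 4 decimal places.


a = 43.8 * (1 - exp(-19 * m))
exp(-19 * 0.081) = exp(-1.5390) = 0.214596
a = 43.8 * (1 - 0.214596) = 34.400713
b = 1.56 / (1 + exp(-19.5 * m))
exp(-19.5 * 0.081) = exp(-1.5795) = 0.206078
b = 1.56 / (1 + 0.206078) = 1.293449
Hb / (g * T^2) = 2.88 / (9.81 * 6.9^2) = 2.88 / 467.0541 = 0.00616631
gamma_b = b - a * Hb/(g*T^2) = 1.293449 - 34.400713 * 0.00616631 = 1.081323
db = Hb / gamma_b = 2.88 / 1.081323
db = 2.6634 m

2.6634


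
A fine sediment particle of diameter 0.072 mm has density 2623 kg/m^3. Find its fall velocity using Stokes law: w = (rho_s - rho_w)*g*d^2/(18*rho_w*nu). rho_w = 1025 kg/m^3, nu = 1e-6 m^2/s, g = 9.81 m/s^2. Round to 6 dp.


w = (rho_s - rho_w) * g * d^2 / (18 * rho_w * nu)
d = 0.072 mm = 0.000072 m
rho_s - rho_w = 2623 - 1025 = 1598
Numerator = 1598 * 9.81 * (0.000072)^2 = 0.000081266354
Denominator = 18 * 1025 * 1e-6 = 0.018450
w = 0.004405 m/s

0.004405


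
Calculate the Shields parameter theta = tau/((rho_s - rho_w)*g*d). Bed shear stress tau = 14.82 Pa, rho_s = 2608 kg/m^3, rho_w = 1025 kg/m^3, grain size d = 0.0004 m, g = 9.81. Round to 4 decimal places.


theta = tau / ((rho_s - rho_w) * g * d)
rho_s - rho_w = 2608 - 1025 = 1583
Denominator = 1583 * 9.81 * 0.0004 = 6.211692
theta = 14.82 / 6.211692
theta = 2.3858

2.3858


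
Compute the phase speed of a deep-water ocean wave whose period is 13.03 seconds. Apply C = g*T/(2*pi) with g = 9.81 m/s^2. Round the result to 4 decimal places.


We use the deep-water celerity formula:
C = g * T / (2 * pi)
C = 9.81 * 13.03 / (2 * 3.14159...)
C = 127.824300 / 6.283185
C = 20.3439 m/s

20.3439


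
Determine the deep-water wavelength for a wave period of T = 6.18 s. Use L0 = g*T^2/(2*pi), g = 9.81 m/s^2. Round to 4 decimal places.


L0 = g * T^2 / (2 * pi)
L0 = 9.81 * 6.18^2 / (2 * pi)
L0 = 9.81 * 38.1924 / 6.28319
L0 = 374.6674 / 6.28319
L0 = 59.6302 m

59.6302


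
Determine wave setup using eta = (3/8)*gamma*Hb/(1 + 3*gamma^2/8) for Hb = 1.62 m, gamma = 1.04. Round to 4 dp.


eta = (3/8) * gamma * Hb / (1 + 3*gamma^2/8)
Numerator = (3/8) * 1.04 * 1.62 = 0.631800
Denominator = 1 + 3*1.04^2/8 = 1 + 0.405600 = 1.405600
eta = 0.631800 / 1.405600
eta = 0.4495 m

0.4495


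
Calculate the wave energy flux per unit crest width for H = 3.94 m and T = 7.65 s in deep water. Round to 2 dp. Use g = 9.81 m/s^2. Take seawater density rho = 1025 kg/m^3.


P = rho * g^2 * H^2 * T / (32 * pi)
P = 1025 * 9.81^2 * 3.94^2 * 7.65 / (32 * pi)
P = 1025 * 96.2361 * 15.5236 * 7.65 / 100.53096
P = 116524.14 W/m

116524.14


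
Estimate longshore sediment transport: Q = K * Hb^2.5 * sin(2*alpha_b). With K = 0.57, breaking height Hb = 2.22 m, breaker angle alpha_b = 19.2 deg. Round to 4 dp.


Q = K * Hb^2.5 * sin(2 * alpha_b)
Hb^2.5 = 2.22^2.5 = 7.343151
sin(2 * 19.2) = sin(38.4) = 0.621148
Q = 0.57 * 7.343151 * 0.621148
Q = 2.5999 m^3/s

2.5999


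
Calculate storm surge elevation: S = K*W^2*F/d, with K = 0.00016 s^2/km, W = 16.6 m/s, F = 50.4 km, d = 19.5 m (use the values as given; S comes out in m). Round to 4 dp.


S = K * W^2 * F / d
W^2 = 16.6^2 = 275.56
S = 0.00016 * 275.56 * 50.4 / 19.5
Numerator = 0.00016 * 275.56 * 50.4 = 2.222116
S = 2.222116 / 19.5 = 0.1140 m

0.1140


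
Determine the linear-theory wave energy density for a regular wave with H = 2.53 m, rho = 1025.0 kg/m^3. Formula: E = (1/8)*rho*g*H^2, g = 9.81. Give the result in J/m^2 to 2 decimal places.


E = (1/8) * rho * g * H^2
E = (1/8) * 1025.0 * 9.81 * 2.53^2
E = 0.125 * 1025.0 * 9.81 * 6.4009
E = 8045.33 J/m^2

8045.33


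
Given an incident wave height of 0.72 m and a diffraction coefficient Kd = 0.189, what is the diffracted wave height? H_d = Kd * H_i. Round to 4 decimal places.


H_d = Kd * H_i
H_d = 0.189 * 0.72
H_d = 0.1361 m

0.1361


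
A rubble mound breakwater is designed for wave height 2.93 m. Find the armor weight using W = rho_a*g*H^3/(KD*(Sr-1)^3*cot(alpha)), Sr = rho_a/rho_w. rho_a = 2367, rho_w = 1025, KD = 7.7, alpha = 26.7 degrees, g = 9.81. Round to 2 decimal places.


Sr = rho_a / rho_w = 2367 / 1025 = 2.309268
(Sr - 1) = 1.309268
(Sr - 1)^3 = 2.244326
cot(26.7) = 1 / tan(26.7) = 1 / 0.502948 = 1.988279
Numerator = 2367 * 9.81 * 2.93^3 = 584077.0291
Denominator = 7.7 * 2.244326 * 1.988279 = 34.360062
W = 584077.0291 / 34.360062
W = 16998.72 N

16998.72


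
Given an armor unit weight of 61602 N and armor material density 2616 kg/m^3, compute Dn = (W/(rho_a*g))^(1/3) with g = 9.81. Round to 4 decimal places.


V = W / (rho_a * g)
V = 61602 / (2616 * 9.81)
V = 61602 / 25662.96
V = 2.400425 m^3
Dn = V^(1/3) = 2.400425^(1/3)
Dn = 1.3389 m

1.3389


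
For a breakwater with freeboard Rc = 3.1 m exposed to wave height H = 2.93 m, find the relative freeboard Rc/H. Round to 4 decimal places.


Relative freeboard = Rc / H
= 3.1 / 2.93
= 1.0580

1.0580


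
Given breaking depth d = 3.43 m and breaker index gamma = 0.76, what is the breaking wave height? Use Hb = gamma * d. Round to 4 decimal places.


Hb = gamma * d
Hb = 0.76 * 3.43
Hb = 2.6068 m

2.6068


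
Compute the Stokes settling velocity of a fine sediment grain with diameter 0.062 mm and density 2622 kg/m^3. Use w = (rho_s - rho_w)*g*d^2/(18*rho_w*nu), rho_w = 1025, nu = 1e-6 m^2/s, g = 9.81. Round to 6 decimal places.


w = (rho_s - rho_w) * g * d^2 / (18 * rho_w * nu)
d = 0.062 mm = 0.000062 m
rho_s - rho_w = 2622 - 1025 = 1597
Numerator = 1597 * 9.81 * (0.000062)^2 = 0.000060222295
Denominator = 18 * 1025 * 1e-6 = 0.018450
w = 0.003264 m/s

0.003264


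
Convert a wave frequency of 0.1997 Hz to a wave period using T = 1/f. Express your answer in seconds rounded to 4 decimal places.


T = 1 / f
T = 1 / 0.1997
T = 5.0075 s

5.0075


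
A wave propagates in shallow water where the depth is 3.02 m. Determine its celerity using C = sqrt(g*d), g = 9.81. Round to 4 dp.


Using the shallow-water approximation:
C = sqrt(g * d) = sqrt(9.81 * 3.02)
C = sqrt(29.6262)
C = 5.4430 m/s

5.4430


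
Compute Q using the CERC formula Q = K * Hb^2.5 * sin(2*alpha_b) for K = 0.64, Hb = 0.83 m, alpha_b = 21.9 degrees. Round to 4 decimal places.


Q = K * Hb^2.5 * sin(2 * alpha_b)
Hb^2.5 = 0.83^2.5 = 0.627618
sin(2 * 21.9) = sin(43.8) = 0.692143
Q = 0.64 * 0.627618 * 0.692143
Q = 0.2780 m^3/s

0.2780


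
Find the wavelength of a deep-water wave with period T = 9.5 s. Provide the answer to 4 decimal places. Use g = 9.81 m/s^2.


L0 = g * T^2 / (2 * pi)
L0 = 9.81 * 9.5^2 / (2 * pi)
L0 = 9.81 * 90.2500 / 6.28319
L0 = 885.3525 / 6.28319
L0 = 140.9082 m

140.9082


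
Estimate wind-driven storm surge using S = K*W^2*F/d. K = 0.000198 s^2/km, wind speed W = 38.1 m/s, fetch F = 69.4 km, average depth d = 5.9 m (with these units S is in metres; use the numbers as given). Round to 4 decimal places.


S = K * W^2 * F / d
W^2 = 38.1^2 = 1451.61
S = 0.000198 * 1451.61 * 69.4 / 5.9
Numerator = 0.000198 * 1451.61 * 69.4 = 19.946863
S = 19.946863 / 5.9 = 3.3808 m

3.3808


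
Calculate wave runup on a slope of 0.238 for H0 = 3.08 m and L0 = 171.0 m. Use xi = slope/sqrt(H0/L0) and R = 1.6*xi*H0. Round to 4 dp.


xi = slope / sqrt(H0/L0)
H0/L0 = 3.08/171.0 = 0.018012
sqrt(0.018012) = 0.134208
xi = 0.238 / 0.134208 = 1.773371
R = 1.6 * xi * H0 = 1.6 * 1.773371 * 3.08
R = 8.7392 m

8.7392


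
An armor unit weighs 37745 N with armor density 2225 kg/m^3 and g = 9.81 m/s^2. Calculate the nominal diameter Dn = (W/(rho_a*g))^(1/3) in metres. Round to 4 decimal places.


V = W / (rho_a * g)
V = 37745 / (2225 * 9.81)
V = 37745 / 21827.25
V = 1.729260 m^3
Dn = V^(1/3) = 1.729260^(1/3)
Dn = 1.2003 m

1.2003


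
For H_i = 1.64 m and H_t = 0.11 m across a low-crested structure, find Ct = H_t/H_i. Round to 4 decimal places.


Ct = H_t / H_i
Ct = 0.11 / 1.64
Ct = 0.0671

0.0671


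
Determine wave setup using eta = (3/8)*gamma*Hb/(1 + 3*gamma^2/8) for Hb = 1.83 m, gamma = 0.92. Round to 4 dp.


eta = (3/8) * gamma * Hb / (1 + 3*gamma^2/8)
Numerator = (3/8) * 0.92 * 1.83 = 0.631350
Denominator = 1 + 3*0.92^2/8 = 1 + 0.317400 = 1.317400
eta = 0.631350 / 1.317400
eta = 0.4792 m

0.4792


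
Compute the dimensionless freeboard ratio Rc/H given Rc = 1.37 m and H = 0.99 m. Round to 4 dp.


Relative freeboard = Rc / H
= 1.37 / 0.99
= 1.3838

1.3838


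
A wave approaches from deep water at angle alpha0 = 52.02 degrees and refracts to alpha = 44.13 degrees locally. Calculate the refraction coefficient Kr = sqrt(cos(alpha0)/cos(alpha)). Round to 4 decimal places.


Kr = sqrt(cos(alpha0) / cos(alpha))
cos(52.02) = 0.615386
cos(44.13) = 0.717762
Kr = sqrt(0.615386 / 0.717762)
Kr = sqrt(0.857368)
Kr = 0.9259

0.9259


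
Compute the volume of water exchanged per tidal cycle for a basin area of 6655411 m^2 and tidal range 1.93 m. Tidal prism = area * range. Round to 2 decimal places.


Tidal prism = Area * Tidal range
P = 6655411 * 1.93
P = 12844943.23 m^3

12844943.23


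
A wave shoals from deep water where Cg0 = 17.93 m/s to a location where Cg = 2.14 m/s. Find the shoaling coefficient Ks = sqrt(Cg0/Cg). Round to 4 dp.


Ks = sqrt(Cg0 / Cg)
Ks = sqrt(17.93 / 2.14)
Ks = sqrt(8.3785)
Ks = 2.8946

2.8946


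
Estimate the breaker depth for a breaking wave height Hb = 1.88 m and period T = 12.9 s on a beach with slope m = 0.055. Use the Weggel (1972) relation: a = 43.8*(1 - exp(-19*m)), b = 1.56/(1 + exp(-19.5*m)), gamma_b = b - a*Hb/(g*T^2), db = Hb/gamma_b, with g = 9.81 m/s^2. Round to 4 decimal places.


a = 43.8 * (1 - exp(-19 * m))
exp(-19 * 0.055) = exp(-1.0450) = 0.351692
a = 43.8 * (1 - 0.351692) = 28.395898
b = 1.56 / (1 + exp(-19.5 * m))
exp(-19.5 * 0.055) = exp(-1.0725) = 0.342152
b = 1.56 / (1 + 0.342152) = 1.162312
Hb / (g * T^2) = 1.88 / (9.81 * 12.9^2) = 1.88 / 1632.4821 = 0.00115162
gamma_b = b - a * Hb/(g*T^2) = 1.162312 - 28.395898 * 0.00115162 = 1.129611
db = Hb / gamma_b = 1.88 / 1.129611
db = 1.6643 m

1.6643


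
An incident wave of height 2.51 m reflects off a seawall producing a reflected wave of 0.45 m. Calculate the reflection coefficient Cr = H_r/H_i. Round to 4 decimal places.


Cr = H_r / H_i
Cr = 0.45 / 2.51
Cr = 0.1793

0.1793


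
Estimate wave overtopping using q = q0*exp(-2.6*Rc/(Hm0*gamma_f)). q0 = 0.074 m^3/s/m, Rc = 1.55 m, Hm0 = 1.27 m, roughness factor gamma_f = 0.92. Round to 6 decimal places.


q = q0 * exp(-2.6 * Rc / (Hm0 * gamma_f))
Exponent = -2.6 * 1.55 / (1.27 * 0.92)
= -2.6 * 1.55 / 1.1684
= -3.449161
exp(-3.449161) = 0.031772
q = 0.074 * 0.031772
q = 0.002351 m^3/s/m

0.002351


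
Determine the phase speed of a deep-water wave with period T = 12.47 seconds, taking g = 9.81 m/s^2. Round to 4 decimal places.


We use the deep-water celerity formula:
C = g * T / (2 * pi)
C = 9.81 * 12.47 / (2 * 3.14159...)
C = 122.330700 / 6.283185
C = 19.4695 m/s

19.4695


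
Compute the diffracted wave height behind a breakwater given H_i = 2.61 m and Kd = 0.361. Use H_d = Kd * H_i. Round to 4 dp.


H_d = Kd * H_i
H_d = 0.361 * 2.61
H_d = 0.9422 m

0.9422


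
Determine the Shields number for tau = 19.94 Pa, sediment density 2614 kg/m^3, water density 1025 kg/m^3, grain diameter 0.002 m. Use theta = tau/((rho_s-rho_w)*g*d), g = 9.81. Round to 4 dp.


theta = tau / ((rho_s - rho_w) * g * d)
rho_s - rho_w = 2614 - 1025 = 1589
Denominator = 1589 * 9.81 * 0.002 = 31.176180
theta = 19.94 / 31.176180
theta = 0.6396

0.6396


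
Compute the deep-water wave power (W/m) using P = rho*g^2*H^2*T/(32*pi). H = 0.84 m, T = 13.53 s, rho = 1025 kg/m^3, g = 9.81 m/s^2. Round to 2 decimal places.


P = rho * g^2 * H^2 * T / (32 * pi)
P = 1025 * 9.81^2 * 0.84^2 * 13.53 / (32 * pi)
P = 1025 * 96.2361 * 0.7056 * 13.53 / 100.53096
P = 9367.39 W/m

9367.39


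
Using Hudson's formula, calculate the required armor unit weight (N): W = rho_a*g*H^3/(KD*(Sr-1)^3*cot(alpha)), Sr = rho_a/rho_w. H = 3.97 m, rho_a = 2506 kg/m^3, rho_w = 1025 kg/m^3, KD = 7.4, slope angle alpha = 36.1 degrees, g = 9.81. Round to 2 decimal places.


Sr = rho_a / rho_w = 2506 / 1025 = 2.444878
(Sr - 1) = 1.444878
(Sr - 1)^3 = 3.016432
cot(36.1) = 1 / tan(36.1) = 1 / 0.729213 = 1.371342
Numerator = 2506 * 9.81 * 3.97^3 = 1538231.1235
Denominator = 7.4 * 3.016432 * 1.371342 = 30.610553
W = 1538231.1235 / 30.610553
W = 50251.66 N

50251.66


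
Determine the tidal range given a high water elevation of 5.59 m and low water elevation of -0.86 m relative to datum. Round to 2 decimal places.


Tidal range = High water - Low water
Tidal range = 5.59 - (-0.86)
Tidal range = 6.45 m

6.45


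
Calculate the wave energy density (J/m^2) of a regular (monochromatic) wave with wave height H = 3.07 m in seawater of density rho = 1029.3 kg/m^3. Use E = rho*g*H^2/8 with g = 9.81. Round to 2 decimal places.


E = (1/8) * rho * g * H^2
E = (1/8) * 1029.3 * 9.81 * 3.07^2
E = 0.125 * 1029.3 * 9.81 * 9.4249
E = 11895.91 J/m^2

11895.91
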